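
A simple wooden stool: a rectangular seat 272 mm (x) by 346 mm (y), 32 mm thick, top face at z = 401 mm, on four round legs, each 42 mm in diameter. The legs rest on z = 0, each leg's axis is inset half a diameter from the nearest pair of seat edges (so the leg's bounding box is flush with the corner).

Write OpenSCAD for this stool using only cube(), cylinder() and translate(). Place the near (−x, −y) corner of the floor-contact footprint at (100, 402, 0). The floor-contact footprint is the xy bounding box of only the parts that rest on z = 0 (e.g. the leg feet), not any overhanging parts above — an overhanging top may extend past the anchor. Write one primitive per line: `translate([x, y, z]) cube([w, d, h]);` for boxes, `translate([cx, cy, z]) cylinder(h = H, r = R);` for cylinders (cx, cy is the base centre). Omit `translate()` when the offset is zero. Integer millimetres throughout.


translate([100, 402, 369]) cube([272, 346, 32]);
translate([121, 423, 0]) cylinder(h = 369, r = 21);
translate([351, 423, 0]) cylinder(h = 369, r = 21);
translate([121, 727, 0]) cylinder(h = 369, r = 21);
translate([351, 727, 0]) cylinder(h = 369, r = 21);


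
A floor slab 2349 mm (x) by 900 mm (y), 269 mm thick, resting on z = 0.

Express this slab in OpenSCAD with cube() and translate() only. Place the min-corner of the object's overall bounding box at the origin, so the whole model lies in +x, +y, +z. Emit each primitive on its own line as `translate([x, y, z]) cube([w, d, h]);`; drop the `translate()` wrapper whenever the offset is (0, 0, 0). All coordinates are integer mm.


cube([2349, 900, 269]);


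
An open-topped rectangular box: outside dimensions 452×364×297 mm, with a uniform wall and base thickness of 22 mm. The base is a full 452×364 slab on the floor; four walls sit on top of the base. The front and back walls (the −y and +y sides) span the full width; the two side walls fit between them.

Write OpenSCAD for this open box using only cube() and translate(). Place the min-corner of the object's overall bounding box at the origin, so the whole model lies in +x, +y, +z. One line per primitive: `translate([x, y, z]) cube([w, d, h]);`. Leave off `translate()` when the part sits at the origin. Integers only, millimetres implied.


cube([452, 364, 22]);
translate([0, 0, 22]) cube([452, 22, 275]);
translate([0, 342, 22]) cube([452, 22, 275]);
translate([0, 22, 22]) cube([22, 320, 275]);
translate([430, 22, 22]) cube([22, 320, 275]);


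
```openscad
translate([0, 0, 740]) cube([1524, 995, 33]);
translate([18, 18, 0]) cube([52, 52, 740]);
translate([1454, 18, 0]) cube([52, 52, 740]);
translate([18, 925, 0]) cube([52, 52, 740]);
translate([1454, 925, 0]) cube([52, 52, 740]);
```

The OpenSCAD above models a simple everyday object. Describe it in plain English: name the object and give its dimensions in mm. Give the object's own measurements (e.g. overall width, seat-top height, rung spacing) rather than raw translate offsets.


A rectangular dining table. The top is 1524×995×33 mm with its upper surface at z = 773 mm. It stands on four 52×52 mm square legs, each inset 18 mm from the nearest pair of top edges, running from the floor to the underside of the top.


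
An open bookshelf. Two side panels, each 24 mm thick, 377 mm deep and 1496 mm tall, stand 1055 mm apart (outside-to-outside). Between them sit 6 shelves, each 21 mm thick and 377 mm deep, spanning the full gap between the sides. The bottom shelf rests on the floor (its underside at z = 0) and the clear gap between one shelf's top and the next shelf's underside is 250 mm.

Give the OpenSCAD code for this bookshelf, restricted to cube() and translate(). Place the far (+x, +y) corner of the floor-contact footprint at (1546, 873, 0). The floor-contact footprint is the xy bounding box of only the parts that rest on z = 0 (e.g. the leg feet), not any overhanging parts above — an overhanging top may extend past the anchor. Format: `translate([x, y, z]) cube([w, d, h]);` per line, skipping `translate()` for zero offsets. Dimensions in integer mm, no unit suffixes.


translate([491, 496, 0]) cube([24, 377, 1496]);
translate([1522, 496, 0]) cube([24, 377, 1496]);
translate([515, 496, 0]) cube([1007, 377, 21]);
translate([515, 496, 271]) cube([1007, 377, 21]);
translate([515, 496, 542]) cube([1007, 377, 21]);
translate([515, 496, 813]) cube([1007, 377, 21]);
translate([515, 496, 1084]) cube([1007, 377, 21]);
translate([515, 496, 1355]) cube([1007, 377, 21]);


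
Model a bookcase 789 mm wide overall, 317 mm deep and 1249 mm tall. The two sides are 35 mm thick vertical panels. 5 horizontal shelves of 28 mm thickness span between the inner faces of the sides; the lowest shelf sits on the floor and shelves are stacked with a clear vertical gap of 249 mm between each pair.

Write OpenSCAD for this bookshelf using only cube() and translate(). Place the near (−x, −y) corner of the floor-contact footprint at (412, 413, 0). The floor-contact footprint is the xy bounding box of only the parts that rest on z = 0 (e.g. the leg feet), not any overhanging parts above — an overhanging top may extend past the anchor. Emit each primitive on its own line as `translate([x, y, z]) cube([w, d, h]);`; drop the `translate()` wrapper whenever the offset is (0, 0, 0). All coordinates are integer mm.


translate([412, 413, 0]) cube([35, 317, 1249]);
translate([1166, 413, 0]) cube([35, 317, 1249]);
translate([447, 413, 0]) cube([719, 317, 28]);
translate([447, 413, 277]) cube([719, 317, 28]);
translate([447, 413, 554]) cube([719, 317, 28]);
translate([447, 413, 831]) cube([719, 317, 28]);
translate([447, 413, 1108]) cube([719, 317, 28]);


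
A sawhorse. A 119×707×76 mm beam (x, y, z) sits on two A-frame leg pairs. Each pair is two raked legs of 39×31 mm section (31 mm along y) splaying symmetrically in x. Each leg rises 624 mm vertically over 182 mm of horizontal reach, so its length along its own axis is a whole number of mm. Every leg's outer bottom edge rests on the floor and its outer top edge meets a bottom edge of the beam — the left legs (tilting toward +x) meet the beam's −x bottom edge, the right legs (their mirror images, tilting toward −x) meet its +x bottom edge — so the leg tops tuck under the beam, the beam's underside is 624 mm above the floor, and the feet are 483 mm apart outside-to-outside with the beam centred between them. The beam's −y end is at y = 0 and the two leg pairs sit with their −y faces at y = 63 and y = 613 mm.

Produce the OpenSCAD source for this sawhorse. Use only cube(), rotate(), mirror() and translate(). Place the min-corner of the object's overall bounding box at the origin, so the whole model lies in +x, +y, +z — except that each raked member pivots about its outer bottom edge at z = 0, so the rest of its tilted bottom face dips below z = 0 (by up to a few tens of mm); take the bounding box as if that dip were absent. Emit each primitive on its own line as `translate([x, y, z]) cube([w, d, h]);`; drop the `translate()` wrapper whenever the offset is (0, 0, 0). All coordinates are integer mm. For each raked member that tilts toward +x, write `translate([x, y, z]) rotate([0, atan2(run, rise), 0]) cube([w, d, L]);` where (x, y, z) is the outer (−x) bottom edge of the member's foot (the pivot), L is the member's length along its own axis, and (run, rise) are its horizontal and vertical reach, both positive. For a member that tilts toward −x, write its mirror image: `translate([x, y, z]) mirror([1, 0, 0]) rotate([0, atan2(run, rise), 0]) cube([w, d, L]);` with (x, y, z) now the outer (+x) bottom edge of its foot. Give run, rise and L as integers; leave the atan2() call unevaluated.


translate([182, 0, 624]) cube([119, 707, 76]);
translate([0, 63, 0]) rotate([0, atan2(182, 624), 0]) cube([39, 31, 650]);
translate([483, 63, 0]) mirror([1, 0, 0]) rotate([0, atan2(182, 624), 0]) cube([39, 31, 650]);
translate([0, 613, 0]) rotate([0, atan2(182, 624), 0]) cube([39, 31, 650]);
translate([483, 613, 0]) mirror([1, 0, 0]) rotate([0, atan2(182, 624), 0]) cube([39, 31, 650]);


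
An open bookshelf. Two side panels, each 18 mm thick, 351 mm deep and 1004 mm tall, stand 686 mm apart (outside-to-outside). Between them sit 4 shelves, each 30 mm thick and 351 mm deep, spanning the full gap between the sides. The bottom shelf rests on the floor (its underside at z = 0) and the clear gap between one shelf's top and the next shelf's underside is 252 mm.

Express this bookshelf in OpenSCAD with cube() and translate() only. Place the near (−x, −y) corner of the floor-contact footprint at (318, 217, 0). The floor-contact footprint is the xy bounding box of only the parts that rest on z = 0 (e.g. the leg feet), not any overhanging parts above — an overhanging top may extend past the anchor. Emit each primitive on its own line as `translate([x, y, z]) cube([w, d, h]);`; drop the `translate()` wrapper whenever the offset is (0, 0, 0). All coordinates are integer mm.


translate([318, 217, 0]) cube([18, 351, 1004]);
translate([986, 217, 0]) cube([18, 351, 1004]);
translate([336, 217, 0]) cube([650, 351, 30]);
translate([336, 217, 282]) cube([650, 351, 30]);
translate([336, 217, 564]) cube([650, 351, 30]);
translate([336, 217, 846]) cube([650, 351, 30]);


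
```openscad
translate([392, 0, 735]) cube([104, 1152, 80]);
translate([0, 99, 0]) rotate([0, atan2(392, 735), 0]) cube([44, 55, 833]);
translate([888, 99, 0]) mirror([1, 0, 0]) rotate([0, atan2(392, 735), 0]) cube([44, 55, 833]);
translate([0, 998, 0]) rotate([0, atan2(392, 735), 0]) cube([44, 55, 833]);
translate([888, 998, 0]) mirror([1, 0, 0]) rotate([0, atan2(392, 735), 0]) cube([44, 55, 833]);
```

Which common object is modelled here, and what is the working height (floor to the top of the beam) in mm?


A sawhorse. The overall height is 815 mm.

A beam across two mirrored pairs of raked legs — a sawhorse. The beam's underside is at z = 735 (matching the legs' vertical rise in atan2(392, 735)) and the beam is 80 mm tall, so its top is at 735 + 80 = 815 mm. The raked legs top out at the beam's underside, so that is the highest point.


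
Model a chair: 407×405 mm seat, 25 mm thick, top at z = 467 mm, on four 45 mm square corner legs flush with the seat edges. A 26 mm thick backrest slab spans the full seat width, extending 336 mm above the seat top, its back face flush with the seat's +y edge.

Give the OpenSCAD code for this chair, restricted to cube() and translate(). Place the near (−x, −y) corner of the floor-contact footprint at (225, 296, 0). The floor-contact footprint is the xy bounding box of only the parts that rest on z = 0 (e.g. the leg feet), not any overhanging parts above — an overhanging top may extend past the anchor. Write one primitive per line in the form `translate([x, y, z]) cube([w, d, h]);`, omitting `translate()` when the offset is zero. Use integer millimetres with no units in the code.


translate([225, 296, 442]) cube([407, 405, 25]);
translate([225, 296, 0]) cube([45, 45, 442]);
translate([587, 296, 0]) cube([45, 45, 442]);
translate([225, 656, 0]) cube([45, 45, 442]);
translate([587, 656, 0]) cube([45, 45, 442]);
translate([225, 675, 467]) cube([407, 26, 336]);


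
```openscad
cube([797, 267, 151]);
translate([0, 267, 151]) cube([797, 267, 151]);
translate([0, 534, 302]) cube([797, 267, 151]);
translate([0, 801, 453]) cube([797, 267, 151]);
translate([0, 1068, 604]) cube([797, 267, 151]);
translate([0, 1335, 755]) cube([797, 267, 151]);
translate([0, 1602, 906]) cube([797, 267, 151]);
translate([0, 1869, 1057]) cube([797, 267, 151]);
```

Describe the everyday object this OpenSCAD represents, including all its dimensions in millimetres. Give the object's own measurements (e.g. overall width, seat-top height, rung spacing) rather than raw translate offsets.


A straight staircase of 8 solid steps. Each step is 797 mm wide (x), 267 mm deep (y, the going) and 151 mm tall (the rise). The first step rests on the floor; each subsequent step sits one going further in +y and one rise higher in +z, directly behind and above the previous step with no overlap.


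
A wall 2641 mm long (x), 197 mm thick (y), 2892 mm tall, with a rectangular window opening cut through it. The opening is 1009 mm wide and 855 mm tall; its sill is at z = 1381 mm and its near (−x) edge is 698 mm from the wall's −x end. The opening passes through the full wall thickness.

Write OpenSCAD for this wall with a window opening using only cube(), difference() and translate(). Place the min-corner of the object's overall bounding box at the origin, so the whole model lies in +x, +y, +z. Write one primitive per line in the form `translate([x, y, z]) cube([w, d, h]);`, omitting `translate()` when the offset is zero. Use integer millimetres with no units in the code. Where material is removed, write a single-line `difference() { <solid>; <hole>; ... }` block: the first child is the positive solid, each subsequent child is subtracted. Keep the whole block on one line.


difference() { cube([2641, 197, 2892]); translate([698, 0, 1381]) cube([1009, 197, 855]); }


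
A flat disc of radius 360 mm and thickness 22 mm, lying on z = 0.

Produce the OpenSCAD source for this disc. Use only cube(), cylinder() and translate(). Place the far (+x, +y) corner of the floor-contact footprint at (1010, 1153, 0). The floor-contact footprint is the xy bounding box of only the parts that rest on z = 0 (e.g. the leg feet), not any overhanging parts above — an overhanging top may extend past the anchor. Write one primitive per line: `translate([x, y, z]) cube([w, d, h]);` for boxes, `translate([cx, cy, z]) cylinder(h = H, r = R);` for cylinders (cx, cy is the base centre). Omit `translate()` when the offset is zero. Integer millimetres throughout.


translate([650, 793, 0]) cylinder(h = 22, r = 360);


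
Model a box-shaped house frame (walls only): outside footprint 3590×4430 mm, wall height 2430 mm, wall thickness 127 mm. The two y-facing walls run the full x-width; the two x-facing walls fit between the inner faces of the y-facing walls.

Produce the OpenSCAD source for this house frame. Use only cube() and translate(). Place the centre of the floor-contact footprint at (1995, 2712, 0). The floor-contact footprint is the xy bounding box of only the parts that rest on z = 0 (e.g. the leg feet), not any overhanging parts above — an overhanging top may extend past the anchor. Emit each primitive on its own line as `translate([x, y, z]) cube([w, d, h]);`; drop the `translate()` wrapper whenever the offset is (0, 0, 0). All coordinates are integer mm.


translate([200, 497, 0]) cube([3590, 127, 2430]);
translate([200, 4800, 0]) cube([3590, 127, 2430]);
translate([200, 624, 0]) cube([127, 4176, 2430]);
translate([3663, 624, 0]) cube([127, 4176, 2430]);


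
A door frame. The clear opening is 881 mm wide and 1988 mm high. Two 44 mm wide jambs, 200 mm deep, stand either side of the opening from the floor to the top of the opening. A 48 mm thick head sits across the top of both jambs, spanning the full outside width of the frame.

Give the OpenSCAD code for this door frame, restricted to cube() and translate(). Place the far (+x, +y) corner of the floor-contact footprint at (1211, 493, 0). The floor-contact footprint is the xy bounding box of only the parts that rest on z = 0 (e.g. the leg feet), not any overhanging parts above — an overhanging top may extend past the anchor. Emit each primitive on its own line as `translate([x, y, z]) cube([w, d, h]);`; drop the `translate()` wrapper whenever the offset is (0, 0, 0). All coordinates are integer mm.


translate([242, 293, 0]) cube([44, 200, 1988]);
translate([1167, 293, 0]) cube([44, 200, 1988]);
translate([242, 293, 1988]) cube([969, 200, 48]);


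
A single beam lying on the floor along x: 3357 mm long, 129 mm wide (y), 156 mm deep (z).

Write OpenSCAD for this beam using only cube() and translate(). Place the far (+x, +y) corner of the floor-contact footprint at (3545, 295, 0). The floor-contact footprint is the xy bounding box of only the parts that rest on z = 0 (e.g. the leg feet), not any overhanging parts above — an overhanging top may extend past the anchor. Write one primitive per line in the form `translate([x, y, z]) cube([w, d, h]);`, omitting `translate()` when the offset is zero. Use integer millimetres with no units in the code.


translate([188, 166, 0]) cube([3357, 129, 156]);


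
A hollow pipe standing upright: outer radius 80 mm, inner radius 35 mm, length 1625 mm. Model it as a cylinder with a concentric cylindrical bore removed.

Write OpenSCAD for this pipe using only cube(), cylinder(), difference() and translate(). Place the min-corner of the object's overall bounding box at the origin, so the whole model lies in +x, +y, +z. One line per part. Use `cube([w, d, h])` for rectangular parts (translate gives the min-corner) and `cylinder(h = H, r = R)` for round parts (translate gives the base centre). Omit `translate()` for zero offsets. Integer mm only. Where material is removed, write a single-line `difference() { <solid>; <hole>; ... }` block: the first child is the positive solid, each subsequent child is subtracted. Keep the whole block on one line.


difference() { translate([80, 80, 0]) cylinder(h = 1625, r = 80); translate([80, 80, 0]) cylinder(h = 1625, r = 35); }


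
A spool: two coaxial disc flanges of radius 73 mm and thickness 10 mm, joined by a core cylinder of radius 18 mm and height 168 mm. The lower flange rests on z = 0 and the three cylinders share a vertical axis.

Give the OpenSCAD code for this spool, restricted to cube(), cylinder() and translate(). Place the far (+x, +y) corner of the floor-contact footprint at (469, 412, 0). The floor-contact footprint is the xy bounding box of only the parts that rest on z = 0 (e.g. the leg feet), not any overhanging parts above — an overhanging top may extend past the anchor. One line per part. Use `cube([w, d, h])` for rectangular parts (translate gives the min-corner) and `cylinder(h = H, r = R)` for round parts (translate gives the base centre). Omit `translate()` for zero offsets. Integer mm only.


translate([396, 339, 0]) cylinder(h = 10, r = 73);
translate([396, 339, 10]) cylinder(h = 168, r = 18);
translate([396, 339, 178]) cylinder(h = 10, r = 73);


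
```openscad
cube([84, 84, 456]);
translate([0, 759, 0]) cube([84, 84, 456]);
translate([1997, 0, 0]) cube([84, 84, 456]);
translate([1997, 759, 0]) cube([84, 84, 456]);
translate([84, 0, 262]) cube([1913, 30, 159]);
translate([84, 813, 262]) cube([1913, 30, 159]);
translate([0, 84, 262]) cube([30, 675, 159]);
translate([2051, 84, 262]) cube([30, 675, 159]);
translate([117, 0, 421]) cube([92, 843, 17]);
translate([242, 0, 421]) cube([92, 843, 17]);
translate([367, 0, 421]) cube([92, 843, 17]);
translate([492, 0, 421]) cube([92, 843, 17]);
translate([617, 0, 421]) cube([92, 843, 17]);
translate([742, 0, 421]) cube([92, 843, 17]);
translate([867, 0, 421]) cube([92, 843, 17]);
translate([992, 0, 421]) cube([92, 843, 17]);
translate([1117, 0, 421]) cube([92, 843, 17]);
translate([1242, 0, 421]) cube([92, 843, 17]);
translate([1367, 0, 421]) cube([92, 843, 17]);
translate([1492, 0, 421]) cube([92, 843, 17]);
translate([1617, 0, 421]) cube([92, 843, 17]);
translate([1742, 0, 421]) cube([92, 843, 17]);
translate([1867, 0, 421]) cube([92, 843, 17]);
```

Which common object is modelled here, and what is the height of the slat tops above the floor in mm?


A bed frame. The slat-top height is 438 mm.

Four posts, four rails, and a row of slats — a bed frame. Slats sit on the rails at z = 262 + 159 = 421; with slat thickness 17, the top is 438 mm.


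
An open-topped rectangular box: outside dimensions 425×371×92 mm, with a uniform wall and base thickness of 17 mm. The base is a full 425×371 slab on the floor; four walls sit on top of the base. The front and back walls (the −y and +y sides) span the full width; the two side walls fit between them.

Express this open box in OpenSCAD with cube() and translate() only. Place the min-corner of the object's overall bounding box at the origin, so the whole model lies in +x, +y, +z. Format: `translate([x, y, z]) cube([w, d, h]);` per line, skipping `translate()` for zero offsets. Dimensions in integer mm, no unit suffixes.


cube([425, 371, 17]);
translate([0, 0, 17]) cube([425, 17, 75]);
translate([0, 354, 17]) cube([425, 17, 75]);
translate([0, 17, 17]) cube([17, 337, 75]);
translate([408, 17, 17]) cube([17, 337, 75]);


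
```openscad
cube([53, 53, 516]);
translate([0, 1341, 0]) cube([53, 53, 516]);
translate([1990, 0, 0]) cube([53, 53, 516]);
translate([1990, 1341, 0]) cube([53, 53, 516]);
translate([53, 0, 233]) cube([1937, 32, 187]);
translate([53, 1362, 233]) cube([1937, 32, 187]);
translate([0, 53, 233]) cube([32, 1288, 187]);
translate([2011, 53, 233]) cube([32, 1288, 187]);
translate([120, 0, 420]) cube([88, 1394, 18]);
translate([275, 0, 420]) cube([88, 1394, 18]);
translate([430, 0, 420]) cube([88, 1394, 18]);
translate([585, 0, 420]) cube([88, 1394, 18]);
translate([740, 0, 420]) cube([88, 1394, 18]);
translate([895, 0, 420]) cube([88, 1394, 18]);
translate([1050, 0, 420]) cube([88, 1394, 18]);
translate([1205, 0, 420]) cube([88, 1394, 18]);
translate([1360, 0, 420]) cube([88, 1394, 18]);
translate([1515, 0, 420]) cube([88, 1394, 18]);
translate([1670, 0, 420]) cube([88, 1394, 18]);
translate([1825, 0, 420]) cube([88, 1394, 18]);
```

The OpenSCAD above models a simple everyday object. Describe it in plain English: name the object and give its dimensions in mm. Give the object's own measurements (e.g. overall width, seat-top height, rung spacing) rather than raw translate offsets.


A bed frame 2043 mm long (x) by 1394 mm wide (y). Four 53×53 mm corner posts, 516 mm tall, at the corners of the footprint. Four rails of 32 mm thickness and 187 mm height run between adjacent posts with their undersides at z = 233 mm, their outer faces flush with the outside of the frame (the two x-running rails run between the posts' inner faces; the two y-running rails run between the posts' inner faces). 12 slats, each 88 mm wide (x) and 18 mm thick, lie across the top of the two x-running rails, running the full 1394 mm width of the frame in y; along x they sit between the end posts with a 67 mm gap after the −x posts and between neighbouring slats, leaving 77 mm before the +x posts.


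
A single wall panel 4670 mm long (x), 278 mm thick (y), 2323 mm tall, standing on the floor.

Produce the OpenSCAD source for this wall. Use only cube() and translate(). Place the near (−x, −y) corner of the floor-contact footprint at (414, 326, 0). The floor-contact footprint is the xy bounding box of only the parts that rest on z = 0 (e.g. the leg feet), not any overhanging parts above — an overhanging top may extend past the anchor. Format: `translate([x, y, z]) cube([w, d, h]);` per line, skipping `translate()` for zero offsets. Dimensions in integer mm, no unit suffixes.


translate([414, 326, 0]) cube([4670, 278, 2323]);


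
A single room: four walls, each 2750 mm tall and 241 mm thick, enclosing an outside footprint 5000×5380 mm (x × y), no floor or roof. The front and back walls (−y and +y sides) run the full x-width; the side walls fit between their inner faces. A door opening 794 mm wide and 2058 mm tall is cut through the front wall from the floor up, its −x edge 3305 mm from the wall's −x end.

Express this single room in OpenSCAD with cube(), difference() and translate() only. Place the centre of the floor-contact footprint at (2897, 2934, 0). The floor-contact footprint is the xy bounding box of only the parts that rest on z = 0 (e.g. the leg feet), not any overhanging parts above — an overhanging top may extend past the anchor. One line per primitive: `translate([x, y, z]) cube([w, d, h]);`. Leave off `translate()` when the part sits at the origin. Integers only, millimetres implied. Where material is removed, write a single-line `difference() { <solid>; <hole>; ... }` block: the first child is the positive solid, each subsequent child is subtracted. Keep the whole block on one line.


difference() { translate([397, 244, 0]) cube([5000, 241, 2750]); translate([3702, 244, 0]) cube([794, 241, 2058]); }
translate([397, 5383, 0]) cube([5000, 241, 2750]);
translate([397, 485, 0]) cube([241, 4898, 2750]);
translate([5156, 485, 0]) cube([241, 4898, 2750]);


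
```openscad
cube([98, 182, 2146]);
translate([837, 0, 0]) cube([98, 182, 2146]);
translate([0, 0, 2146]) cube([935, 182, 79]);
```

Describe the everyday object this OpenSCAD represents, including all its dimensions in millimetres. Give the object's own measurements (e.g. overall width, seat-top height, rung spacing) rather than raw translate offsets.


A door frame. The clear opening is 739 mm wide and 2146 mm high. Two 98 mm wide jambs, 182 mm deep, stand either side of the opening from the floor to the top of the opening. A 79 mm thick head sits across the top of both jambs, spanning the full outside width of the frame.


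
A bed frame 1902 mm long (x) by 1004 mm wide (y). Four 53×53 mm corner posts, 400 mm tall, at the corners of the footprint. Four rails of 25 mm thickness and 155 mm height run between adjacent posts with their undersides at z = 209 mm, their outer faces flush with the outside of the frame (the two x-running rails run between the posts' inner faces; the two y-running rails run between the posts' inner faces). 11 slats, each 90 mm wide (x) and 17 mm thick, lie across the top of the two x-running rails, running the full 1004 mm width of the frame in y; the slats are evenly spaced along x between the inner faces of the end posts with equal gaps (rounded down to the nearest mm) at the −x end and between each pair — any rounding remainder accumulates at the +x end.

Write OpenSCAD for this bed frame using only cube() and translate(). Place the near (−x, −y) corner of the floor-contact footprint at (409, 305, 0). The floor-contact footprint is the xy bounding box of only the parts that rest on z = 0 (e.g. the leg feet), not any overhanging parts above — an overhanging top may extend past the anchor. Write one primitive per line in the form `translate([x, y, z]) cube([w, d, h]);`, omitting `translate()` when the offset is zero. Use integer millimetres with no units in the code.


translate([409, 305, 0]) cube([53, 53, 400]);
translate([409, 1256, 0]) cube([53, 53, 400]);
translate([2258, 305, 0]) cube([53, 53, 400]);
translate([2258, 1256, 0]) cube([53, 53, 400]);
translate([462, 305, 209]) cube([1796, 25, 155]);
translate([462, 1284, 209]) cube([1796, 25, 155]);
translate([409, 358, 209]) cube([25, 898, 155]);
translate([2286, 358, 209]) cube([25, 898, 155]);
translate([529, 305, 364]) cube([90, 1004, 17]);
translate([686, 305, 364]) cube([90, 1004, 17]);
translate([843, 305, 364]) cube([90, 1004, 17]);
translate([1000, 305, 364]) cube([90, 1004, 17]);
translate([1157, 305, 364]) cube([90, 1004, 17]);
translate([1314, 305, 364]) cube([90, 1004, 17]);
translate([1471, 305, 364]) cube([90, 1004, 17]);
translate([1628, 305, 364]) cube([90, 1004, 17]);
translate([1785, 305, 364]) cube([90, 1004, 17]);
translate([1942, 305, 364]) cube([90, 1004, 17]);
translate([2099, 305, 364]) cube([90, 1004, 17]);


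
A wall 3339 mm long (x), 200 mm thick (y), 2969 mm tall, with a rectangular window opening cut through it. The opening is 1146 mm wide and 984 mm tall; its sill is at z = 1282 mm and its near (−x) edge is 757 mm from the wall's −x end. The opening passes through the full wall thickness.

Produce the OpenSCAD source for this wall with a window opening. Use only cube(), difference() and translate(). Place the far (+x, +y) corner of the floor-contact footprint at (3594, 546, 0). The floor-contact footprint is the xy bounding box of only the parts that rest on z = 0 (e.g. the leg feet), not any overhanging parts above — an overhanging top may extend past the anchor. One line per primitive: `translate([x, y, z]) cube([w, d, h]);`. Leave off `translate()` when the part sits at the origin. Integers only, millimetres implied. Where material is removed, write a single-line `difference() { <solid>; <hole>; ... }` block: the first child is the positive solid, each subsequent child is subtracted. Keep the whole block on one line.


difference() { translate([255, 346, 0]) cube([3339, 200, 2969]); translate([1012, 346, 1282]) cube([1146, 200, 984]); }


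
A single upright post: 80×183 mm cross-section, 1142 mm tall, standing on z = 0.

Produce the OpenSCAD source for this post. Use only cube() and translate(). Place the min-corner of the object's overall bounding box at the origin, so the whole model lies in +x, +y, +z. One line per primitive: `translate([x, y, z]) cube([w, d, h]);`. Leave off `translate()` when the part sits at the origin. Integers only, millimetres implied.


cube([80, 183, 1142]);


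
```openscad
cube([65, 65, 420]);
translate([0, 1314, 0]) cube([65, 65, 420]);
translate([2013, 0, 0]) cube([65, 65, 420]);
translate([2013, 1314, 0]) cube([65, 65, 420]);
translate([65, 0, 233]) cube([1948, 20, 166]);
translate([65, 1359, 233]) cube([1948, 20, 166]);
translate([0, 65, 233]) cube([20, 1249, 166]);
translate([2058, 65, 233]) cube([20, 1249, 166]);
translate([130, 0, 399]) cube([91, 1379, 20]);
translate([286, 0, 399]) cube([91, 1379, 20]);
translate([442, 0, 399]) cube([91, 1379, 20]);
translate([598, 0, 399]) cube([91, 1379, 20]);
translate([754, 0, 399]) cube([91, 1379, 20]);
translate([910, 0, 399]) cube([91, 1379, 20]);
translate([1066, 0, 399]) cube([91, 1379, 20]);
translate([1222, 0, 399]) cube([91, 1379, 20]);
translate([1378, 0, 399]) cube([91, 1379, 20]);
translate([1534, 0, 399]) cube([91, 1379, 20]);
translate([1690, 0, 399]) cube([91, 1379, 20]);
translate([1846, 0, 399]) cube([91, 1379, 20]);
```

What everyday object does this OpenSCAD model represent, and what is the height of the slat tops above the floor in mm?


A bed frame. The slat-top height is 419 mm.

Four posts, four rails, and a row of slats — a bed frame. Slats sit on the rails at z = 233 + 166 = 399; with slat thickness 20, the top is 419 mm.


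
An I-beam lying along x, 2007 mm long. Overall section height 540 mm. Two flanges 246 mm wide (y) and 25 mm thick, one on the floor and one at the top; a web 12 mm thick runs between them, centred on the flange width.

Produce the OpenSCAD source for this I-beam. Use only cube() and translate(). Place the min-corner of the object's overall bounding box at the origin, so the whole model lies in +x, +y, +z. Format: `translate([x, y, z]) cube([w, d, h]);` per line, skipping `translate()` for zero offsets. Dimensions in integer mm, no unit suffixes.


cube([2007, 246, 25]);
translate([0, 117, 25]) cube([2007, 12, 490]);
translate([0, 0, 515]) cube([2007, 246, 25]);


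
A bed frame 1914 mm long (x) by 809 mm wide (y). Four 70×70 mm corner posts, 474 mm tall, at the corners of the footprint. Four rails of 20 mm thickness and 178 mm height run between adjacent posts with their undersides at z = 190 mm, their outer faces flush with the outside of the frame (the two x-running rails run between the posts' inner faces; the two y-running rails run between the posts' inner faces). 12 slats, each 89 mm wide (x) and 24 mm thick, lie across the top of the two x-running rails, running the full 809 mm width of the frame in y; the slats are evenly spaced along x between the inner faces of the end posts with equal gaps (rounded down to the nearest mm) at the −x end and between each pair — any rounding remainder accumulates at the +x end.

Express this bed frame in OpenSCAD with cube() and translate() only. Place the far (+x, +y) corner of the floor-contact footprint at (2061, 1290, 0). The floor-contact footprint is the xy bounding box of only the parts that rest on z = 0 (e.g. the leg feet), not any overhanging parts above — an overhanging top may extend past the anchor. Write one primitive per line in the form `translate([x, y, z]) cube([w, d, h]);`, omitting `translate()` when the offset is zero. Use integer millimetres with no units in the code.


// slat z = rail_z + rail_h = 190 + 178 = 368
// slat gap = ⌊(1774 − 12·89) / 13⌋ = 54
translate([147, 481, 0]) cube([70, 70, 474]);
translate([147, 1220, 0]) cube([70, 70, 474]);
translate([1991, 481, 0]) cube([70, 70, 474]);
translate([1991, 1220, 0]) cube([70, 70, 474]);
translate([217, 481, 190]) cube([1774, 20, 178]);
translate([217, 1270, 190]) cube([1774, 20, 178]);
translate([147, 551, 190]) cube([20, 669, 178]);
translate([2041, 551, 190]) cube([20, 669, 178]);
translate([271, 481, 368]) cube([89, 809, 24]);
translate([414, 481, 368]) cube([89, 809, 24]);
translate([557, 481, 368]) cube([89, 809, 24]);
translate([700, 481, 368]) cube([89, 809, 24]);
translate([843, 481, 368]) cube([89, 809, 24]);
translate([986, 481, 368]) cube([89, 809, 24]);
translate([1129, 481, 368]) cube([89, 809, 24]);
translate([1272, 481, 368]) cube([89, 809, 24]);
translate([1415, 481, 368]) cube([89, 809, 24]);
translate([1558, 481, 368]) cube([89, 809, 24]);
translate([1701, 481, 368]) cube([89, 809, 24]);
translate([1844, 481, 368]) cube([89, 809, 24]);


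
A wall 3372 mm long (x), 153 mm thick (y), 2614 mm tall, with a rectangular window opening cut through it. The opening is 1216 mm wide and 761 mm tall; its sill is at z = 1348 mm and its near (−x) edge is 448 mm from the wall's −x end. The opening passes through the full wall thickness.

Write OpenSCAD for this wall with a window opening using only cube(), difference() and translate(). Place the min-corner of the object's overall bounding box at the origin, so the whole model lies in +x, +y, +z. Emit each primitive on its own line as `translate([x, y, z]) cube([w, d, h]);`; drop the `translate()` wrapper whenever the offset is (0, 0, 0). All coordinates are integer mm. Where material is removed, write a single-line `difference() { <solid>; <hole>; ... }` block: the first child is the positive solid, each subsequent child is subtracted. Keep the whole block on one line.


difference() { cube([3372, 153, 2614]); translate([448, 0, 1348]) cube([1216, 153, 761]); }


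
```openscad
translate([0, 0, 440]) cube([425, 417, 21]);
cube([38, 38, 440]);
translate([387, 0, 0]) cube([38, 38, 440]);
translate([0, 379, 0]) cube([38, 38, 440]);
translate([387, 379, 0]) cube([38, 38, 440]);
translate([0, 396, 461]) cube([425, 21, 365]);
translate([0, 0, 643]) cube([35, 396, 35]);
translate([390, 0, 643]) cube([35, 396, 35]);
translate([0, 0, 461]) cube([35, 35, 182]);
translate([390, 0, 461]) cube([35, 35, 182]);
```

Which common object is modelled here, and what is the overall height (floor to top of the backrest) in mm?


A chair. The overall height is 826 mm.

A slab on four corner posts with a tall panel at the back — a chair. The seat slab sits at z = 440 with thickness 21, and the 365 mm backrest starts at the seat top, so the overall height is 440 + 21 + 365 = 826 mm.


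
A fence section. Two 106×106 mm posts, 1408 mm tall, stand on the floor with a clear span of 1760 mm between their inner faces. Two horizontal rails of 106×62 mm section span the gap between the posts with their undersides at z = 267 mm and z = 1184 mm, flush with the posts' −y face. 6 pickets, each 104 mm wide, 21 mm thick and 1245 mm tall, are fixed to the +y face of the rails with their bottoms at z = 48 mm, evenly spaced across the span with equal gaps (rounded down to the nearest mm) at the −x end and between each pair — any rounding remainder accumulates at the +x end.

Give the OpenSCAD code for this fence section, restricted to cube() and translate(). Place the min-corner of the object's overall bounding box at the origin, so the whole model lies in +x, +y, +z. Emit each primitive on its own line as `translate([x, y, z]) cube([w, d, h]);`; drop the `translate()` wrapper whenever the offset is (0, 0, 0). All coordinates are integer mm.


cube([106, 106, 1408]);
translate([1866, 0, 0]) cube([106, 106, 1408]);
translate([106, 0, 267]) cube([1760, 106, 62]);
translate([106, 0, 1184]) cube([1760, 106, 62]);
translate([268, 106, 48]) cube([104, 21, 1245]);
translate([534, 106, 48]) cube([104, 21, 1245]);
translate([800, 106, 48]) cube([104, 21, 1245]);
translate([1066, 106, 48]) cube([104, 21, 1245]);
translate([1332, 106, 48]) cube([104, 21, 1245]);
translate([1598, 106, 48]) cube([104, 21, 1245]);


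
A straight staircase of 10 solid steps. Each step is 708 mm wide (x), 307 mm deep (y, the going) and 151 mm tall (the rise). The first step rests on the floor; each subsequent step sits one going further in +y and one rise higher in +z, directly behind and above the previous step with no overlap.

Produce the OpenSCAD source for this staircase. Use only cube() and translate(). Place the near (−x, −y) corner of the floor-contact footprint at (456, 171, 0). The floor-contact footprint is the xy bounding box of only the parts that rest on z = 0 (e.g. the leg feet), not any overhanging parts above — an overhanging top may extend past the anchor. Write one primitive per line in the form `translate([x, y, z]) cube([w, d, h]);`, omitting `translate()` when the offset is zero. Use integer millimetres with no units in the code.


translate([456, 171, 0]) cube([708, 307, 151]);
translate([456, 478, 151]) cube([708, 307, 151]);
translate([456, 785, 302]) cube([708, 307, 151]);
translate([456, 1092, 453]) cube([708, 307, 151]);
translate([456, 1399, 604]) cube([708, 307, 151]);
translate([456, 1706, 755]) cube([708, 307, 151]);
translate([456, 2013, 906]) cube([708, 307, 151]);
translate([456, 2320, 1057]) cube([708, 307, 151]);
translate([456, 2627, 1208]) cube([708, 307, 151]);
translate([456, 2934, 1359]) cube([708, 307, 151]);


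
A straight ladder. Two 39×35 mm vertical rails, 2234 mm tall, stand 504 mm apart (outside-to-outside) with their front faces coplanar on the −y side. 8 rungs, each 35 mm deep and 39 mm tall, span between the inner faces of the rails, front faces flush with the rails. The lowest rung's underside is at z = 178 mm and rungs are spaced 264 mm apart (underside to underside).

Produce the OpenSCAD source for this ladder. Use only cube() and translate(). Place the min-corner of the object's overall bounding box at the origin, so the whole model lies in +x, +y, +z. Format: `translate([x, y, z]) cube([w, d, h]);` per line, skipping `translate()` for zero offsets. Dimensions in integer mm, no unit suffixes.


cube([39, 35, 2234]);
translate([465, 0, 0]) cube([39, 35, 2234]);
translate([39, 0, 178]) cube([426, 35, 39]);
translate([39, 0, 442]) cube([426, 35, 39]);
translate([39, 0, 706]) cube([426, 35, 39]);
translate([39, 0, 970]) cube([426, 35, 39]);
translate([39, 0, 1234]) cube([426, 35, 39]);
translate([39, 0, 1498]) cube([426, 35, 39]);
translate([39, 0, 1762]) cube([426, 35, 39]);
translate([39, 0, 2026]) cube([426, 35, 39]);


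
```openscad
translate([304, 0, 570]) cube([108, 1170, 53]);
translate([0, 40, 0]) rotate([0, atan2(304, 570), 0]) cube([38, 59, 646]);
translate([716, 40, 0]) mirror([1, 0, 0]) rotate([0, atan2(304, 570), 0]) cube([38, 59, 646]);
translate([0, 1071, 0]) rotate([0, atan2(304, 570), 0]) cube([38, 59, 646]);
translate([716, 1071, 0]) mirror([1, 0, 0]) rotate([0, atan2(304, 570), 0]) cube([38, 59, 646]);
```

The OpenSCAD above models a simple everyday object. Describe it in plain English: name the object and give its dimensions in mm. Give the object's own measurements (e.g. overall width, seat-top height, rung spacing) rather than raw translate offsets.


A sawhorse. A 108×1170×53 mm beam (x, y, z) sits on two A-frame leg pairs. Each pair is two raked legs of 38×59 mm section (59 mm along y) splaying symmetrically in x. Each leg rises 570 mm vertically over 304 mm of horizontal reach and is 646 mm long along its own axis. Every leg's outer bottom edge rests on the floor and its outer top edge meets a bottom edge of the beam — the left legs (tilting toward +x) meet the beam's −x bottom edge, the right legs (their mirror images, tilting toward −x) meet its +x bottom edge — so the leg tops tuck under the beam, the beam's underside is 570 mm above the floor, and the feet are 716 mm apart outside-to-outside with the beam centred between them. The two leg pairs are set in 40 mm from either end of the beam.


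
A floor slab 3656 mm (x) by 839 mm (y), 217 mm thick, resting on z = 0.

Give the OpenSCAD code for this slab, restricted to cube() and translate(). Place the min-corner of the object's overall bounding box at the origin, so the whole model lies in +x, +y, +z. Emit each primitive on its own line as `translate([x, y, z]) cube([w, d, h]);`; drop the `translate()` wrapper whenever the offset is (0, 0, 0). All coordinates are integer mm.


cube([3656, 839, 217]);
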